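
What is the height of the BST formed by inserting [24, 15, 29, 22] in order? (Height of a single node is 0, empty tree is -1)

Insertion order: [24, 15, 29, 22]
Tree (level-order array): [24, 15, 29, None, 22]
Compute height bottom-up (empty subtree = -1):
  height(22) = 1 + max(-1, -1) = 0
  height(15) = 1 + max(-1, 0) = 1
  height(29) = 1 + max(-1, -1) = 0
  height(24) = 1 + max(1, 0) = 2
Height = 2


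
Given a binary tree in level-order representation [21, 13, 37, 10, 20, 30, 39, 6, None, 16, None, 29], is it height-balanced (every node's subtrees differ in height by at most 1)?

Tree (level-order array): [21, 13, 37, 10, 20, 30, 39, 6, None, 16, None, 29]
Definition: a tree is height-balanced if, at every node, |h(left) - h(right)| <= 1 (empty subtree has height -1).
Bottom-up per-node check:
  node 6: h_left=-1, h_right=-1, diff=0 [OK], height=0
  node 10: h_left=0, h_right=-1, diff=1 [OK], height=1
  node 16: h_left=-1, h_right=-1, diff=0 [OK], height=0
  node 20: h_left=0, h_right=-1, diff=1 [OK], height=1
  node 13: h_left=1, h_right=1, diff=0 [OK], height=2
  node 29: h_left=-1, h_right=-1, diff=0 [OK], height=0
  node 30: h_left=0, h_right=-1, diff=1 [OK], height=1
  node 39: h_left=-1, h_right=-1, diff=0 [OK], height=0
  node 37: h_left=1, h_right=0, diff=1 [OK], height=2
  node 21: h_left=2, h_right=2, diff=0 [OK], height=3
All nodes satisfy the balance condition.
Result: Balanced


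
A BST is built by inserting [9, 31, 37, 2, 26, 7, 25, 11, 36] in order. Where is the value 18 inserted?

Starting tree (level order): [9, 2, 31, None, 7, 26, 37, None, None, 25, None, 36, None, 11]
Insertion path: 9 -> 31 -> 26 -> 25 -> 11
Result: insert 18 as right child of 11
Final tree (level order): [9, 2, 31, None, 7, 26, 37, None, None, 25, None, 36, None, 11, None, None, None, None, 18]


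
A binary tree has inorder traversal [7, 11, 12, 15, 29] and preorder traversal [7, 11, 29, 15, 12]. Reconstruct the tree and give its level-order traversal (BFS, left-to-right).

Inorder:  [7, 11, 12, 15, 29]
Preorder: [7, 11, 29, 15, 12]
Algorithm: preorder visits root first, so consume preorder in order;
for each root, split the current inorder slice at that value into
left-subtree inorder and right-subtree inorder, then recurse.
Recursive splits:
  root=7; inorder splits into left=[], right=[11, 12, 15, 29]
  root=11; inorder splits into left=[], right=[12, 15, 29]
  root=29; inorder splits into left=[12, 15], right=[]
  root=15; inorder splits into left=[12], right=[]
  root=12; inorder splits into left=[], right=[]
Reconstructed level-order: [7, 11, 29, 15, 12]


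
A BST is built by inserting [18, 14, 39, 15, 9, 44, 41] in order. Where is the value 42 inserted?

Starting tree (level order): [18, 14, 39, 9, 15, None, 44, None, None, None, None, 41]
Insertion path: 18 -> 39 -> 44 -> 41
Result: insert 42 as right child of 41
Final tree (level order): [18, 14, 39, 9, 15, None, 44, None, None, None, None, 41, None, None, 42]


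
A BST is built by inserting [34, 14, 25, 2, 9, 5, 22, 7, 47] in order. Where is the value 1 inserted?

Starting tree (level order): [34, 14, 47, 2, 25, None, None, None, 9, 22, None, 5, None, None, None, None, 7]
Insertion path: 34 -> 14 -> 2
Result: insert 1 as left child of 2
Final tree (level order): [34, 14, 47, 2, 25, None, None, 1, 9, 22, None, None, None, 5, None, None, None, None, 7]


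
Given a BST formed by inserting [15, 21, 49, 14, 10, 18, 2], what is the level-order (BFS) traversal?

Tree insertion order: [15, 21, 49, 14, 10, 18, 2]
Tree (level-order array): [15, 14, 21, 10, None, 18, 49, 2]
BFS from the root, enqueuing left then right child of each popped node:
  queue [15] -> pop 15, enqueue [14, 21], visited so far: [15]
  queue [14, 21] -> pop 14, enqueue [10], visited so far: [15, 14]
  queue [21, 10] -> pop 21, enqueue [18, 49], visited so far: [15, 14, 21]
  queue [10, 18, 49] -> pop 10, enqueue [2], visited so far: [15, 14, 21, 10]
  queue [18, 49, 2] -> pop 18, enqueue [none], visited so far: [15, 14, 21, 10, 18]
  queue [49, 2] -> pop 49, enqueue [none], visited so far: [15, 14, 21, 10, 18, 49]
  queue [2] -> pop 2, enqueue [none], visited so far: [15, 14, 21, 10, 18, 49, 2]
Result: [15, 14, 21, 10, 18, 49, 2]


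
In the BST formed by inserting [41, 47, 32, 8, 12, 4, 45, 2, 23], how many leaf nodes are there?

Tree built from: [41, 47, 32, 8, 12, 4, 45, 2, 23]
Tree (level-order array): [41, 32, 47, 8, None, 45, None, 4, 12, None, None, 2, None, None, 23]
Rule: A leaf has 0 children.
Per-node child counts:
  node 41: 2 child(ren)
  node 32: 1 child(ren)
  node 8: 2 child(ren)
  node 4: 1 child(ren)
  node 2: 0 child(ren)
  node 12: 1 child(ren)
  node 23: 0 child(ren)
  node 47: 1 child(ren)
  node 45: 0 child(ren)
Matching nodes: [2, 23, 45]
Count of leaf nodes: 3


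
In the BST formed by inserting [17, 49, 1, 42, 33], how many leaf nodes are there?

Tree built from: [17, 49, 1, 42, 33]
Tree (level-order array): [17, 1, 49, None, None, 42, None, 33]
Rule: A leaf has 0 children.
Per-node child counts:
  node 17: 2 child(ren)
  node 1: 0 child(ren)
  node 49: 1 child(ren)
  node 42: 1 child(ren)
  node 33: 0 child(ren)
Matching nodes: [1, 33]
Count of leaf nodes: 2


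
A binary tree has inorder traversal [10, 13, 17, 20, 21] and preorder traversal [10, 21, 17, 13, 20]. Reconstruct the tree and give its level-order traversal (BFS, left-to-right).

Inorder:  [10, 13, 17, 20, 21]
Preorder: [10, 21, 17, 13, 20]
Algorithm: preorder visits root first, so consume preorder in order;
for each root, split the current inorder slice at that value into
left-subtree inorder and right-subtree inorder, then recurse.
Recursive splits:
  root=10; inorder splits into left=[], right=[13, 17, 20, 21]
  root=21; inorder splits into left=[13, 17, 20], right=[]
  root=17; inorder splits into left=[13], right=[20]
  root=13; inorder splits into left=[], right=[]
  root=20; inorder splits into left=[], right=[]
Reconstructed level-order: [10, 21, 17, 13, 20]


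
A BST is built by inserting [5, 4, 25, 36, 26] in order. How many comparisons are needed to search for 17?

Search path for 17: 5 -> 25
Found: False
Comparisons: 2


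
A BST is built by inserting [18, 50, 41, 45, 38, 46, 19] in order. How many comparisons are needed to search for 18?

Search path for 18: 18
Found: True
Comparisons: 1


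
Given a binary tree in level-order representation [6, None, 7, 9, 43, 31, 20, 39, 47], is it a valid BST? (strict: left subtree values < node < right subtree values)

Level-order array: [6, None, 7, 9, 43, 31, 20, 39, 47]
Validate using subtree bounds (lo, hi): at each node, require lo < value < hi,
then recurse left with hi=value and right with lo=value.
Preorder trace (stopping at first violation):
  at node 6 with bounds (-inf, +inf): OK
  at node 7 with bounds (6, +inf): OK
  at node 9 with bounds (6, 7): VIOLATION
Node 9 violates its bound: not (6 < 9 < 7).
Result: Not a valid BST


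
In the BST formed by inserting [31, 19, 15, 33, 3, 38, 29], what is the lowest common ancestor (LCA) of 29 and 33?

Tree insertion order: [31, 19, 15, 33, 3, 38, 29]
Tree (level-order array): [31, 19, 33, 15, 29, None, 38, 3]
In a BST, the LCA of p=29, q=33 is the first node v on the
root-to-leaf path with p <= v <= q (go left if both < v, right if both > v).
Walk from root:
  at 31: 29 <= 31 <= 33, this is the LCA
LCA = 31


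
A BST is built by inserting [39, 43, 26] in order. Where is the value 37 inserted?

Starting tree (level order): [39, 26, 43]
Insertion path: 39 -> 26
Result: insert 37 as right child of 26
Final tree (level order): [39, 26, 43, None, 37]


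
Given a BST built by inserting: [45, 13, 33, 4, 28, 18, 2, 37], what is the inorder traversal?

Tree insertion order: [45, 13, 33, 4, 28, 18, 2, 37]
Tree (level-order array): [45, 13, None, 4, 33, 2, None, 28, 37, None, None, 18]
Inorder traversal: [2, 4, 13, 18, 28, 33, 37, 45]


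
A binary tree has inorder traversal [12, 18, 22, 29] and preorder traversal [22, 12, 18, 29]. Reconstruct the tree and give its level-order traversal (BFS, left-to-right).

Inorder:  [12, 18, 22, 29]
Preorder: [22, 12, 18, 29]
Algorithm: preorder visits root first, so consume preorder in order;
for each root, split the current inorder slice at that value into
left-subtree inorder and right-subtree inorder, then recurse.
Recursive splits:
  root=22; inorder splits into left=[12, 18], right=[29]
  root=12; inorder splits into left=[], right=[18]
  root=18; inorder splits into left=[], right=[]
  root=29; inorder splits into left=[], right=[]
Reconstructed level-order: [22, 12, 29, 18]


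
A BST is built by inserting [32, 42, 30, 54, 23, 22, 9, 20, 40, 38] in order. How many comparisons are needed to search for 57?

Search path for 57: 32 -> 42 -> 54
Found: False
Comparisons: 3


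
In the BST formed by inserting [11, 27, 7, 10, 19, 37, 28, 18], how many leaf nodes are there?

Tree built from: [11, 27, 7, 10, 19, 37, 28, 18]
Tree (level-order array): [11, 7, 27, None, 10, 19, 37, None, None, 18, None, 28]
Rule: A leaf has 0 children.
Per-node child counts:
  node 11: 2 child(ren)
  node 7: 1 child(ren)
  node 10: 0 child(ren)
  node 27: 2 child(ren)
  node 19: 1 child(ren)
  node 18: 0 child(ren)
  node 37: 1 child(ren)
  node 28: 0 child(ren)
Matching nodes: [10, 18, 28]
Count of leaf nodes: 3


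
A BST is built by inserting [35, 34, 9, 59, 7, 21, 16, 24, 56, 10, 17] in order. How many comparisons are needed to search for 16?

Search path for 16: 35 -> 34 -> 9 -> 21 -> 16
Found: True
Comparisons: 5


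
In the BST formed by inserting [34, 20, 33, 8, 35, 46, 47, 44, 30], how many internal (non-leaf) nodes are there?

Tree built from: [34, 20, 33, 8, 35, 46, 47, 44, 30]
Tree (level-order array): [34, 20, 35, 8, 33, None, 46, None, None, 30, None, 44, 47]
Rule: An internal node has at least one child.
Per-node child counts:
  node 34: 2 child(ren)
  node 20: 2 child(ren)
  node 8: 0 child(ren)
  node 33: 1 child(ren)
  node 30: 0 child(ren)
  node 35: 1 child(ren)
  node 46: 2 child(ren)
  node 44: 0 child(ren)
  node 47: 0 child(ren)
Matching nodes: [34, 20, 33, 35, 46]
Count of internal (non-leaf) nodes: 5


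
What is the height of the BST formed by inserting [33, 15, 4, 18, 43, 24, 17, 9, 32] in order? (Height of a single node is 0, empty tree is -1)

Insertion order: [33, 15, 4, 18, 43, 24, 17, 9, 32]
Tree (level-order array): [33, 15, 43, 4, 18, None, None, None, 9, 17, 24, None, None, None, None, None, 32]
Compute height bottom-up (empty subtree = -1):
  height(9) = 1 + max(-1, -1) = 0
  height(4) = 1 + max(-1, 0) = 1
  height(17) = 1 + max(-1, -1) = 0
  height(32) = 1 + max(-1, -1) = 0
  height(24) = 1 + max(-1, 0) = 1
  height(18) = 1 + max(0, 1) = 2
  height(15) = 1 + max(1, 2) = 3
  height(43) = 1 + max(-1, -1) = 0
  height(33) = 1 + max(3, 0) = 4
Height = 4


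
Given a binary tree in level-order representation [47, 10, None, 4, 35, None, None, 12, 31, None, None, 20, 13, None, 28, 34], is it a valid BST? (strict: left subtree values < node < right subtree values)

Level-order array: [47, 10, None, 4, 35, None, None, 12, 31, None, None, 20, 13, None, 28, 34]
Validate using subtree bounds (lo, hi): at each node, require lo < value < hi,
then recurse left with hi=value and right with lo=value.
Preorder trace (stopping at first violation):
  at node 47 with bounds (-inf, +inf): OK
  at node 10 with bounds (-inf, 47): OK
  at node 4 with bounds (-inf, 10): OK
  at node 35 with bounds (10, 47): OK
  at node 12 with bounds (10, 35): OK
  at node 31 with bounds (35, 47): VIOLATION
Node 31 violates its bound: not (35 < 31 < 47).
Result: Not a valid BST


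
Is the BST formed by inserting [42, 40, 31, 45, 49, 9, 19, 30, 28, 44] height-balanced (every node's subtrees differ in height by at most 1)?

Tree (level-order array): [42, 40, 45, 31, None, 44, 49, 9, None, None, None, None, None, None, 19, None, 30, 28]
Definition: a tree is height-balanced if, at every node, |h(left) - h(right)| <= 1 (empty subtree has height -1).
Bottom-up per-node check:
  node 28: h_left=-1, h_right=-1, diff=0 [OK], height=0
  node 30: h_left=0, h_right=-1, diff=1 [OK], height=1
  node 19: h_left=-1, h_right=1, diff=2 [FAIL (|-1-1|=2 > 1)], height=2
  node 9: h_left=-1, h_right=2, diff=3 [FAIL (|-1-2|=3 > 1)], height=3
  node 31: h_left=3, h_right=-1, diff=4 [FAIL (|3--1|=4 > 1)], height=4
  node 40: h_left=4, h_right=-1, diff=5 [FAIL (|4--1|=5 > 1)], height=5
  node 44: h_left=-1, h_right=-1, diff=0 [OK], height=0
  node 49: h_left=-1, h_right=-1, diff=0 [OK], height=0
  node 45: h_left=0, h_right=0, diff=0 [OK], height=1
  node 42: h_left=5, h_right=1, diff=4 [FAIL (|5-1|=4 > 1)], height=6
Node 19 violates the condition: |-1 - 1| = 2 > 1.
Result: Not balanced


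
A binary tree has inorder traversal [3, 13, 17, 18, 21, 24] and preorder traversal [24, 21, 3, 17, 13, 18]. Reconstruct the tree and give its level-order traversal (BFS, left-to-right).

Inorder:  [3, 13, 17, 18, 21, 24]
Preorder: [24, 21, 3, 17, 13, 18]
Algorithm: preorder visits root first, so consume preorder in order;
for each root, split the current inorder slice at that value into
left-subtree inorder and right-subtree inorder, then recurse.
Recursive splits:
  root=24; inorder splits into left=[3, 13, 17, 18, 21], right=[]
  root=21; inorder splits into left=[3, 13, 17, 18], right=[]
  root=3; inorder splits into left=[], right=[13, 17, 18]
  root=17; inorder splits into left=[13], right=[18]
  root=13; inorder splits into left=[], right=[]
  root=18; inorder splits into left=[], right=[]
Reconstructed level-order: [24, 21, 3, 17, 13, 18]


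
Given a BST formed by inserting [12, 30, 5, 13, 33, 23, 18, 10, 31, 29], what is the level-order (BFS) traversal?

Tree insertion order: [12, 30, 5, 13, 33, 23, 18, 10, 31, 29]
Tree (level-order array): [12, 5, 30, None, 10, 13, 33, None, None, None, 23, 31, None, 18, 29]
BFS from the root, enqueuing left then right child of each popped node:
  queue [12] -> pop 12, enqueue [5, 30], visited so far: [12]
  queue [5, 30] -> pop 5, enqueue [10], visited so far: [12, 5]
  queue [30, 10] -> pop 30, enqueue [13, 33], visited so far: [12, 5, 30]
  queue [10, 13, 33] -> pop 10, enqueue [none], visited so far: [12, 5, 30, 10]
  queue [13, 33] -> pop 13, enqueue [23], visited so far: [12, 5, 30, 10, 13]
  queue [33, 23] -> pop 33, enqueue [31], visited so far: [12, 5, 30, 10, 13, 33]
  queue [23, 31] -> pop 23, enqueue [18, 29], visited so far: [12, 5, 30, 10, 13, 33, 23]
  queue [31, 18, 29] -> pop 31, enqueue [none], visited so far: [12, 5, 30, 10, 13, 33, 23, 31]
  queue [18, 29] -> pop 18, enqueue [none], visited so far: [12, 5, 30, 10, 13, 33, 23, 31, 18]
  queue [29] -> pop 29, enqueue [none], visited so far: [12, 5, 30, 10, 13, 33, 23, 31, 18, 29]
Result: [12, 5, 30, 10, 13, 33, 23, 31, 18, 29]


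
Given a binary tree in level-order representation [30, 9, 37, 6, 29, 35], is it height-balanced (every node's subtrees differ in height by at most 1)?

Tree (level-order array): [30, 9, 37, 6, 29, 35]
Definition: a tree is height-balanced if, at every node, |h(left) - h(right)| <= 1 (empty subtree has height -1).
Bottom-up per-node check:
  node 6: h_left=-1, h_right=-1, diff=0 [OK], height=0
  node 29: h_left=-1, h_right=-1, diff=0 [OK], height=0
  node 9: h_left=0, h_right=0, diff=0 [OK], height=1
  node 35: h_left=-1, h_right=-1, diff=0 [OK], height=0
  node 37: h_left=0, h_right=-1, diff=1 [OK], height=1
  node 30: h_left=1, h_right=1, diff=0 [OK], height=2
All nodes satisfy the balance condition.
Result: Balanced


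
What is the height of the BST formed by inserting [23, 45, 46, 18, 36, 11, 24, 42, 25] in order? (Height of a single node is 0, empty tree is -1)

Insertion order: [23, 45, 46, 18, 36, 11, 24, 42, 25]
Tree (level-order array): [23, 18, 45, 11, None, 36, 46, None, None, 24, 42, None, None, None, 25]
Compute height bottom-up (empty subtree = -1):
  height(11) = 1 + max(-1, -1) = 0
  height(18) = 1 + max(0, -1) = 1
  height(25) = 1 + max(-1, -1) = 0
  height(24) = 1 + max(-1, 0) = 1
  height(42) = 1 + max(-1, -1) = 0
  height(36) = 1 + max(1, 0) = 2
  height(46) = 1 + max(-1, -1) = 0
  height(45) = 1 + max(2, 0) = 3
  height(23) = 1 + max(1, 3) = 4
Height = 4


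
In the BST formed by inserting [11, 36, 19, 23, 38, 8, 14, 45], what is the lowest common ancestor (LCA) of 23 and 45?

Tree insertion order: [11, 36, 19, 23, 38, 8, 14, 45]
Tree (level-order array): [11, 8, 36, None, None, 19, 38, 14, 23, None, 45]
In a BST, the LCA of p=23, q=45 is the first node v on the
root-to-leaf path with p <= v <= q (go left if both < v, right if both > v).
Walk from root:
  at 11: both 23 and 45 > 11, go right
  at 36: 23 <= 36 <= 45, this is the LCA
LCA = 36


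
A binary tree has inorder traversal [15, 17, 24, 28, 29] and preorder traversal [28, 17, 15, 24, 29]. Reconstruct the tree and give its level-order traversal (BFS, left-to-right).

Inorder:  [15, 17, 24, 28, 29]
Preorder: [28, 17, 15, 24, 29]
Algorithm: preorder visits root first, so consume preorder in order;
for each root, split the current inorder slice at that value into
left-subtree inorder and right-subtree inorder, then recurse.
Recursive splits:
  root=28; inorder splits into left=[15, 17, 24], right=[29]
  root=17; inorder splits into left=[15], right=[24]
  root=15; inorder splits into left=[], right=[]
  root=24; inorder splits into left=[], right=[]
  root=29; inorder splits into left=[], right=[]
Reconstructed level-order: [28, 17, 29, 15, 24]


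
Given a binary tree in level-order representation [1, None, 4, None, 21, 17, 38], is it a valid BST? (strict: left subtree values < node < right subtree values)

Level-order array: [1, None, 4, None, 21, 17, 38]
Validate using subtree bounds (lo, hi): at each node, require lo < value < hi,
then recurse left with hi=value and right with lo=value.
Preorder trace (stopping at first violation):
  at node 1 with bounds (-inf, +inf): OK
  at node 4 with bounds (1, +inf): OK
  at node 21 with bounds (4, +inf): OK
  at node 17 with bounds (4, 21): OK
  at node 38 with bounds (21, +inf): OK
No violation found at any node.
Result: Valid BST


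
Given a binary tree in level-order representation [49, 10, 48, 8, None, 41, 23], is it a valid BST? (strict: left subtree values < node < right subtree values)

Level-order array: [49, 10, 48, 8, None, 41, 23]
Validate using subtree bounds (lo, hi): at each node, require lo < value < hi,
then recurse left with hi=value and right with lo=value.
Preorder trace (stopping at first violation):
  at node 49 with bounds (-inf, +inf): OK
  at node 10 with bounds (-inf, 49): OK
  at node 8 with bounds (-inf, 10): OK
  at node 48 with bounds (49, +inf): VIOLATION
Node 48 violates its bound: not (49 < 48 < +inf).
Result: Not a valid BST


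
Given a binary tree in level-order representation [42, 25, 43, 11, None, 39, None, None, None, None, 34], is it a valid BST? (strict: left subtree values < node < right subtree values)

Level-order array: [42, 25, 43, 11, None, 39, None, None, None, None, 34]
Validate using subtree bounds (lo, hi): at each node, require lo < value < hi,
then recurse left with hi=value and right with lo=value.
Preorder trace (stopping at first violation):
  at node 42 with bounds (-inf, +inf): OK
  at node 25 with bounds (-inf, 42): OK
  at node 11 with bounds (-inf, 25): OK
  at node 43 with bounds (42, +inf): OK
  at node 39 with bounds (42, 43): VIOLATION
Node 39 violates its bound: not (42 < 39 < 43).
Result: Not a valid BST


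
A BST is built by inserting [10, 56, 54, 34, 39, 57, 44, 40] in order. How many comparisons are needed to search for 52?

Search path for 52: 10 -> 56 -> 54 -> 34 -> 39 -> 44
Found: False
Comparisons: 6


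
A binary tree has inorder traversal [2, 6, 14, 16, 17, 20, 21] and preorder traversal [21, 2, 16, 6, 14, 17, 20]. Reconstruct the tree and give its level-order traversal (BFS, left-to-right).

Inorder:  [2, 6, 14, 16, 17, 20, 21]
Preorder: [21, 2, 16, 6, 14, 17, 20]
Algorithm: preorder visits root first, so consume preorder in order;
for each root, split the current inorder slice at that value into
left-subtree inorder and right-subtree inorder, then recurse.
Recursive splits:
  root=21; inorder splits into left=[2, 6, 14, 16, 17, 20], right=[]
  root=2; inorder splits into left=[], right=[6, 14, 16, 17, 20]
  root=16; inorder splits into left=[6, 14], right=[17, 20]
  root=6; inorder splits into left=[], right=[14]
  root=14; inorder splits into left=[], right=[]
  root=17; inorder splits into left=[], right=[20]
  root=20; inorder splits into left=[], right=[]
Reconstructed level-order: [21, 2, 16, 6, 17, 14, 20]


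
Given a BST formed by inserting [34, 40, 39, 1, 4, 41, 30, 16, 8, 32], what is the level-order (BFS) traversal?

Tree insertion order: [34, 40, 39, 1, 4, 41, 30, 16, 8, 32]
Tree (level-order array): [34, 1, 40, None, 4, 39, 41, None, 30, None, None, None, None, 16, 32, 8]
BFS from the root, enqueuing left then right child of each popped node:
  queue [34] -> pop 34, enqueue [1, 40], visited so far: [34]
  queue [1, 40] -> pop 1, enqueue [4], visited so far: [34, 1]
  queue [40, 4] -> pop 40, enqueue [39, 41], visited so far: [34, 1, 40]
  queue [4, 39, 41] -> pop 4, enqueue [30], visited so far: [34, 1, 40, 4]
  queue [39, 41, 30] -> pop 39, enqueue [none], visited so far: [34, 1, 40, 4, 39]
  queue [41, 30] -> pop 41, enqueue [none], visited so far: [34, 1, 40, 4, 39, 41]
  queue [30] -> pop 30, enqueue [16, 32], visited so far: [34, 1, 40, 4, 39, 41, 30]
  queue [16, 32] -> pop 16, enqueue [8], visited so far: [34, 1, 40, 4, 39, 41, 30, 16]
  queue [32, 8] -> pop 32, enqueue [none], visited so far: [34, 1, 40, 4, 39, 41, 30, 16, 32]
  queue [8] -> pop 8, enqueue [none], visited so far: [34, 1, 40, 4, 39, 41, 30, 16, 32, 8]
Result: [34, 1, 40, 4, 39, 41, 30, 16, 32, 8]


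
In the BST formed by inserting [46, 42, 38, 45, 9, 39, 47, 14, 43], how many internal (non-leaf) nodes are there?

Tree built from: [46, 42, 38, 45, 9, 39, 47, 14, 43]
Tree (level-order array): [46, 42, 47, 38, 45, None, None, 9, 39, 43, None, None, 14]
Rule: An internal node has at least one child.
Per-node child counts:
  node 46: 2 child(ren)
  node 42: 2 child(ren)
  node 38: 2 child(ren)
  node 9: 1 child(ren)
  node 14: 0 child(ren)
  node 39: 0 child(ren)
  node 45: 1 child(ren)
  node 43: 0 child(ren)
  node 47: 0 child(ren)
Matching nodes: [46, 42, 38, 9, 45]
Count of internal (non-leaf) nodes: 5


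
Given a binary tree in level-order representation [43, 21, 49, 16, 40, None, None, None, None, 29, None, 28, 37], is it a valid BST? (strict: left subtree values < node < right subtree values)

Level-order array: [43, 21, 49, 16, 40, None, None, None, None, 29, None, 28, 37]
Validate using subtree bounds (lo, hi): at each node, require lo < value < hi,
then recurse left with hi=value and right with lo=value.
Preorder trace (stopping at first violation):
  at node 43 with bounds (-inf, +inf): OK
  at node 21 with bounds (-inf, 43): OK
  at node 16 with bounds (-inf, 21): OK
  at node 40 with bounds (21, 43): OK
  at node 29 with bounds (21, 40): OK
  at node 28 with bounds (21, 29): OK
  at node 37 with bounds (29, 40): OK
  at node 49 with bounds (43, +inf): OK
No violation found at any node.
Result: Valid BST


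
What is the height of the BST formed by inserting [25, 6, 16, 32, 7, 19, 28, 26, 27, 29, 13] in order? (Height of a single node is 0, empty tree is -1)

Insertion order: [25, 6, 16, 32, 7, 19, 28, 26, 27, 29, 13]
Tree (level-order array): [25, 6, 32, None, 16, 28, None, 7, 19, 26, 29, None, 13, None, None, None, 27]
Compute height bottom-up (empty subtree = -1):
  height(13) = 1 + max(-1, -1) = 0
  height(7) = 1 + max(-1, 0) = 1
  height(19) = 1 + max(-1, -1) = 0
  height(16) = 1 + max(1, 0) = 2
  height(6) = 1 + max(-1, 2) = 3
  height(27) = 1 + max(-1, -1) = 0
  height(26) = 1 + max(-1, 0) = 1
  height(29) = 1 + max(-1, -1) = 0
  height(28) = 1 + max(1, 0) = 2
  height(32) = 1 + max(2, -1) = 3
  height(25) = 1 + max(3, 3) = 4
Height = 4


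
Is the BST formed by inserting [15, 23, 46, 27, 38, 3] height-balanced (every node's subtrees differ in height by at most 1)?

Tree (level-order array): [15, 3, 23, None, None, None, 46, 27, None, None, 38]
Definition: a tree is height-balanced if, at every node, |h(left) - h(right)| <= 1 (empty subtree has height -1).
Bottom-up per-node check:
  node 3: h_left=-1, h_right=-1, diff=0 [OK], height=0
  node 38: h_left=-1, h_right=-1, diff=0 [OK], height=0
  node 27: h_left=-1, h_right=0, diff=1 [OK], height=1
  node 46: h_left=1, h_right=-1, diff=2 [FAIL (|1--1|=2 > 1)], height=2
  node 23: h_left=-1, h_right=2, diff=3 [FAIL (|-1-2|=3 > 1)], height=3
  node 15: h_left=0, h_right=3, diff=3 [FAIL (|0-3|=3 > 1)], height=4
Node 46 violates the condition: |1 - -1| = 2 > 1.
Result: Not balanced


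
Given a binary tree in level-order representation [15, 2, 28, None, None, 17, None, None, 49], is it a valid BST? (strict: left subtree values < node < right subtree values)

Level-order array: [15, 2, 28, None, None, 17, None, None, 49]
Validate using subtree bounds (lo, hi): at each node, require lo < value < hi,
then recurse left with hi=value and right with lo=value.
Preorder trace (stopping at first violation):
  at node 15 with bounds (-inf, +inf): OK
  at node 2 with bounds (-inf, 15): OK
  at node 28 with bounds (15, +inf): OK
  at node 17 with bounds (15, 28): OK
  at node 49 with bounds (17, 28): VIOLATION
Node 49 violates its bound: not (17 < 49 < 28).
Result: Not a valid BST


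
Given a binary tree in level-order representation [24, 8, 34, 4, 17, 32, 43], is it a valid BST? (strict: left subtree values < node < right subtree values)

Level-order array: [24, 8, 34, 4, 17, 32, 43]
Validate using subtree bounds (lo, hi): at each node, require lo < value < hi,
then recurse left with hi=value and right with lo=value.
Preorder trace (stopping at first violation):
  at node 24 with bounds (-inf, +inf): OK
  at node 8 with bounds (-inf, 24): OK
  at node 4 with bounds (-inf, 8): OK
  at node 17 with bounds (8, 24): OK
  at node 34 with bounds (24, +inf): OK
  at node 32 with bounds (24, 34): OK
  at node 43 with bounds (34, +inf): OK
No violation found at any node.
Result: Valid BST


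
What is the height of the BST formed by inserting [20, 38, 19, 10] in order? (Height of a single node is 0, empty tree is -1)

Insertion order: [20, 38, 19, 10]
Tree (level-order array): [20, 19, 38, 10]
Compute height bottom-up (empty subtree = -1):
  height(10) = 1 + max(-1, -1) = 0
  height(19) = 1 + max(0, -1) = 1
  height(38) = 1 + max(-1, -1) = 0
  height(20) = 1 + max(1, 0) = 2
Height = 2


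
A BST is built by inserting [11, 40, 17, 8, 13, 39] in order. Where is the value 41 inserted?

Starting tree (level order): [11, 8, 40, None, None, 17, None, 13, 39]
Insertion path: 11 -> 40
Result: insert 41 as right child of 40
Final tree (level order): [11, 8, 40, None, None, 17, 41, 13, 39]


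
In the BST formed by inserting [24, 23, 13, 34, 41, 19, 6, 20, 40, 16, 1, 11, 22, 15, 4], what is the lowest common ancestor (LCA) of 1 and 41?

Tree insertion order: [24, 23, 13, 34, 41, 19, 6, 20, 40, 16, 1, 11, 22, 15, 4]
Tree (level-order array): [24, 23, 34, 13, None, None, 41, 6, 19, 40, None, 1, 11, 16, 20, None, None, None, 4, None, None, 15, None, None, 22]
In a BST, the LCA of p=1, q=41 is the first node v on the
root-to-leaf path with p <= v <= q (go left if both < v, right if both > v).
Walk from root:
  at 24: 1 <= 24 <= 41, this is the LCA
LCA = 24


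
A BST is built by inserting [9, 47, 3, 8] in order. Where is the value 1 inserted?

Starting tree (level order): [9, 3, 47, None, 8]
Insertion path: 9 -> 3
Result: insert 1 as left child of 3
Final tree (level order): [9, 3, 47, 1, 8]


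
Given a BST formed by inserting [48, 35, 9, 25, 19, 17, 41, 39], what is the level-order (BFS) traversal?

Tree insertion order: [48, 35, 9, 25, 19, 17, 41, 39]
Tree (level-order array): [48, 35, None, 9, 41, None, 25, 39, None, 19, None, None, None, 17]
BFS from the root, enqueuing left then right child of each popped node:
  queue [48] -> pop 48, enqueue [35], visited so far: [48]
  queue [35] -> pop 35, enqueue [9, 41], visited so far: [48, 35]
  queue [9, 41] -> pop 9, enqueue [25], visited so far: [48, 35, 9]
  queue [41, 25] -> pop 41, enqueue [39], visited so far: [48, 35, 9, 41]
  queue [25, 39] -> pop 25, enqueue [19], visited so far: [48, 35, 9, 41, 25]
  queue [39, 19] -> pop 39, enqueue [none], visited so far: [48, 35, 9, 41, 25, 39]
  queue [19] -> pop 19, enqueue [17], visited so far: [48, 35, 9, 41, 25, 39, 19]
  queue [17] -> pop 17, enqueue [none], visited so far: [48, 35, 9, 41, 25, 39, 19, 17]
Result: [48, 35, 9, 41, 25, 39, 19, 17]


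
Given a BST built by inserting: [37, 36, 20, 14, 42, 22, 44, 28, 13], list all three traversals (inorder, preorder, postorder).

Tree insertion order: [37, 36, 20, 14, 42, 22, 44, 28, 13]
Tree (level-order array): [37, 36, 42, 20, None, None, 44, 14, 22, None, None, 13, None, None, 28]
Inorder (L, root, R): [13, 14, 20, 22, 28, 36, 37, 42, 44]
Preorder (root, L, R): [37, 36, 20, 14, 13, 22, 28, 42, 44]
Postorder (L, R, root): [13, 14, 28, 22, 20, 36, 44, 42, 37]


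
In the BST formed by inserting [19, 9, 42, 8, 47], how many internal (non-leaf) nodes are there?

Tree built from: [19, 9, 42, 8, 47]
Tree (level-order array): [19, 9, 42, 8, None, None, 47]
Rule: An internal node has at least one child.
Per-node child counts:
  node 19: 2 child(ren)
  node 9: 1 child(ren)
  node 8: 0 child(ren)
  node 42: 1 child(ren)
  node 47: 0 child(ren)
Matching nodes: [19, 9, 42]
Count of internal (non-leaf) nodes: 3


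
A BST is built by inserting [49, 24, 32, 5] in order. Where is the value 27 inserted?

Starting tree (level order): [49, 24, None, 5, 32]
Insertion path: 49 -> 24 -> 32
Result: insert 27 as left child of 32
Final tree (level order): [49, 24, None, 5, 32, None, None, 27]


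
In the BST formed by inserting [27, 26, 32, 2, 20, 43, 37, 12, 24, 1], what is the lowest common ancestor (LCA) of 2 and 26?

Tree insertion order: [27, 26, 32, 2, 20, 43, 37, 12, 24, 1]
Tree (level-order array): [27, 26, 32, 2, None, None, 43, 1, 20, 37, None, None, None, 12, 24]
In a BST, the LCA of p=2, q=26 is the first node v on the
root-to-leaf path with p <= v <= q (go left if both < v, right if both > v).
Walk from root:
  at 27: both 2 and 26 < 27, go left
  at 26: 2 <= 26 <= 26, this is the LCA
LCA = 26


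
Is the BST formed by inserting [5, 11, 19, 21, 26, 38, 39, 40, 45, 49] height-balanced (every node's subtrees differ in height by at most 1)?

Tree (level-order array): [5, None, 11, None, 19, None, 21, None, 26, None, 38, None, 39, None, 40, None, 45, None, 49]
Definition: a tree is height-balanced if, at every node, |h(left) - h(right)| <= 1 (empty subtree has height -1).
Bottom-up per-node check:
  node 49: h_left=-1, h_right=-1, diff=0 [OK], height=0
  node 45: h_left=-1, h_right=0, diff=1 [OK], height=1
  node 40: h_left=-1, h_right=1, diff=2 [FAIL (|-1-1|=2 > 1)], height=2
  node 39: h_left=-1, h_right=2, diff=3 [FAIL (|-1-2|=3 > 1)], height=3
  node 38: h_left=-1, h_right=3, diff=4 [FAIL (|-1-3|=4 > 1)], height=4
  node 26: h_left=-1, h_right=4, diff=5 [FAIL (|-1-4|=5 > 1)], height=5
  node 21: h_left=-1, h_right=5, diff=6 [FAIL (|-1-5|=6 > 1)], height=6
  node 19: h_left=-1, h_right=6, diff=7 [FAIL (|-1-6|=7 > 1)], height=7
  node 11: h_left=-1, h_right=7, diff=8 [FAIL (|-1-7|=8 > 1)], height=8
  node 5: h_left=-1, h_right=8, diff=9 [FAIL (|-1-8|=9 > 1)], height=9
Node 40 violates the condition: |-1 - 1| = 2 > 1.
Result: Not balanced


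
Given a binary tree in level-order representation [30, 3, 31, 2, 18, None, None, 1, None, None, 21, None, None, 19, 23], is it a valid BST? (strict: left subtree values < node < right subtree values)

Level-order array: [30, 3, 31, 2, 18, None, None, 1, None, None, 21, None, None, 19, 23]
Validate using subtree bounds (lo, hi): at each node, require lo < value < hi,
then recurse left with hi=value and right with lo=value.
Preorder trace (stopping at first violation):
  at node 30 with bounds (-inf, +inf): OK
  at node 3 with bounds (-inf, 30): OK
  at node 2 with bounds (-inf, 3): OK
  at node 1 with bounds (-inf, 2): OK
  at node 18 with bounds (3, 30): OK
  at node 21 with bounds (18, 30): OK
  at node 19 with bounds (18, 21): OK
  at node 23 with bounds (21, 30): OK
  at node 31 with bounds (30, +inf): OK
No violation found at any node.
Result: Valid BST


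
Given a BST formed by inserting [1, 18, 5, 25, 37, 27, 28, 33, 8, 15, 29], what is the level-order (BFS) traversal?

Tree insertion order: [1, 18, 5, 25, 37, 27, 28, 33, 8, 15, 29]
Tree (level-order array): [1, None, 18, 5, 25, None, 8, None, 37, None, 15, 27, None, None, None, None, 28, None, 33, 29]
BFS from the root, enqueuing left then right child of each popped node:
  queue [1] -> pop 1, enqueue [18], visited so far: [1]
  queue [18] -> pop 18, enqueue [5, 25], visited so far: [1, 18]
  queue [5, 25] -> pop 5, enqueue [8], visited so far: [1, 18, 5]
  queue [25, 8] -> pop 25, enqueue [37], visited so far: [1, 18, 5, 25]
  queue [8, 37] -> pop 8, enqueue [15], visited so far: [1, 18, 5, 25, 8]
  queue [37, 15] -> pop 37, enqueue [27], visited so far: [1, 18, 5, 25, 8, 37]
  queue [15, 27] -> pop 15, enqueue [none], visited so far: [1, 18, 5, 25, 8, 37, 15]
  queue [27] -> pop 27, enqueue [28], visited so far: [1, 18, 5, 25, 8, 37, 15, 27]
  queue [28] -> pop 28, enqueue [33], visited so far: [1, 18, 5, 25, 8, 37, 15, 27, 28]
  queue [33] -> pop 33, enqueue [29], visited so far: [1, 18, 5, 25, 8, 37, 15, 27, 28, 33]
  queue [29] -> pop 29, enqueue [none], visited so far: [1, 18, 5, 25, 8, 37, 15, 27, 28, 33, 29]
Result: [1, 18, 5, 25, 8, 37, 15, 27, 28, 33, 29]


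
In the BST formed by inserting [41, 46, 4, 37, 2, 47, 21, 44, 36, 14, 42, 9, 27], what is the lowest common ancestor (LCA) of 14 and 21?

Tree insertion order: [41, 46, 4, 37, 2, 47, 21, 44, 36, 14, 42, 9, 27]
Tree (level-order array): [41, 4, 46, 2, 37, 44, 47, None, None, 21, None, 42, None, None, None, 14, 36, None, None, 9, None, 27]
In a BST, the LCA of p=14, q=21 is the first node v on the
root-to-leaf path with p <= v <= q (go left if both < v, right if both > v).
Walk from root:
  at 41: both 14 and 21 < 41, go left
  at 4: both 14 and 21 > 4, go right
  at 37: both 14 and 21 < 37, go left
  at 21: 14 <= 21 <= 21, this is the LCA
LCA = 21


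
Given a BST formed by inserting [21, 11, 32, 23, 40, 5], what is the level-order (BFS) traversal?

Tree insertion order: [21, 11, 32, 23, 40, 5]
Tree (level-order array): [21, 11, 32, 5, None, 23, 40]
BFS from the root, enqueuing left then right child of each popped node:
  queue [21] -> pop 21, enqueue [11, 32], visited so far: [21]
  queue [11, 32] -> pop 11, enqueue [5], visited so far: [21, 11]
  queue [32, 5] -> pop 32, enqueue [23, 40], visited so far: [21, 11, 32]
  queue [5, 23, 40] -> pop 5, enqueue [none], visited so far: [21, 11, 32, 5]
  queue [23, 40] -> pop 23, enqueue [none], visited so far: [21, 11, 32, 5, 23]
  queue [40] -> pop 40, enqueue [none], visited so far: [21, 11, 32, 5, 23, 40]
Result: [21, 11, 32, 5, 23, 40]


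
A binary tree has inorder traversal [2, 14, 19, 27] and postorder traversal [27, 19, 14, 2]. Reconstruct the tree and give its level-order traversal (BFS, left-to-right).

Inorder:   [2, 14, 19, 27]
Postorder: [27, 19, 14, 2]
Algorithm: postorder visits root last, so walk postorder right-to-left;
each value is the root of the current inorder slice — split it at that
value, recurse on the right subtree first, then the left.
Recursive splits:
  root=2; inorder splits into left=[], right=[14, 19, 27]
  root=14; inorder splits into left=[], right=[19, 27]
  root=19; inorder splits into left=[], right=[27]
  root=27; inorder splits into left=[], right=[]
Reconstructed level-order: [2, 14, 19, 27]


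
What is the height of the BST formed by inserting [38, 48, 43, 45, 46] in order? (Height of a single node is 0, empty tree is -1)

Insertion order: [38, 48, 43, 45, 46]
Tree (level-order array): [38, None, 48, 43, None, None, 45, None, 46]
Compute height bottom-up (empty subtree = -1):
  height(46) = 1 + max(-1, -1) = 0
  height(45) = 1 + max(-1, 0) = 1
  height(43) = 1 + max(-1, 1) = 2
  height(48) = 1 + max(2, -1) = 3
  height(38) = 1 + max(-1, 3) = 4
Height = 4


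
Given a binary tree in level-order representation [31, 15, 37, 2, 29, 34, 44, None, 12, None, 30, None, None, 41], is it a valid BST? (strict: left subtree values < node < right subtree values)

Level-order array: [31, 15, 37, 2, 29, 34, 44, None, 12, None, 30, None, None, 41]
Validate using subtree bounds (lo, hi): at each node, require lo < value < hi,
then recurse left with hi=value and right with lo=value.
Preorder trace (stopping at first violation):
  at node 31 with bounds (-inf, +inf): OK
  at node 15 with bounds (-inf, 31): OK
  at node 2 with bounds (-inf, 15): OK
  at node 12 with bounds (2, 15): OK
  at node 29 with bounds (15, 31): OK
  at node 30 with bounds (29, 31): OK
  at node 37 with bounds (31, +inf): OK
  at node 34 with bounds (31, 37): OK
  at node 44 with bounds (37, +inf): OK
  at node 41 with bounds (37, 44): OK
No violation found at any node.
Result: Valid BST


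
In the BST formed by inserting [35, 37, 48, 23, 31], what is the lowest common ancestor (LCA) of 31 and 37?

Tree insertion order: [35, 37, 48, 23, 31]
Tree (level-order array): [35, 23, 37, None, 31, None, 48]
In a BST, the LCA of p=31, q=37 is the first node v on the
root-to-leaf path with p <= v <= q (go left if both < v, right if both > v).
Walk from root:
  at 35: 31 <= 35 <= 37, this is the LCA
LCA = 35


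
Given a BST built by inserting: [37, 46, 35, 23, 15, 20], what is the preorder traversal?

Tree insertion order: [37, 46, 35, 23, 15, 20]
Tree (level-order array): [37, 35, 46, 23, None, None, None, 15, None, None, 20]
Preorder traversal: [37, 35, 23, 15, 20, 46]


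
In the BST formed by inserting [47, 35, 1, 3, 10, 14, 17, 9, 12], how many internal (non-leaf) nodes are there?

Tree built from: [47, 35, 1, 3, 10, 14, 17, 9, 12]
Tree (level-order array): [47, 35, None, 1, None, None, 3, None, 10, 9, 14, None, None, 12, 17]
Rule: An internal node has at least one child.
Per-node child counts:
  node 47: 1 child(ren)
  node 35: 1 child(ren)
  node 1: 1 child(ren)
  node 3: 1 child(ren)
  node 10: 2 child(ren)
  node 9: 0 child(ren)
  node 14: 2 child(ren)
  node 12: 0 child(ren)
  node 17: 0 child(ren)
Matching nodes: [47, 35, 1, 3, 10, 14]
Count of internal (non-leaf) nodes: 6


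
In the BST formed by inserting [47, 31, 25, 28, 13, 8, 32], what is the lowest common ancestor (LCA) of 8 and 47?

Tree insertion order: [47, 31, 25, 28, 13, 8, 32]
Tree (level-order array): [47, 31, None, 25, 32, 13, 28, None, None, 8]
In a BST, the LCA of p=8, q=47 is the first node v on the
root-to-leaf path with p <= v <= q (go left if both < v, right if both > v).
Walk from root:
  at 47: 8 <= 47 <= 47, this is the LCA
LCA = 47


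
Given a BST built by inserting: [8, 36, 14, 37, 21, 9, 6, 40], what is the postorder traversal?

Tree insertion order: [8, 36, 14, 37, 21, 9, 6, 40]
Tree (level-order array): [8, 6, 36, None, None, 14, 37, 9, 21, None, 40]
Postorder traversal: [6, 9, 21, 14, 40, 37, 36, 8]


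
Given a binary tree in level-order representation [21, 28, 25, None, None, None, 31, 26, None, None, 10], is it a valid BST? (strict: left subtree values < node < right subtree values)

Level-order array: [21, 28, 25, None, None, None, 31, 26, None, None, 10]
Validate using subtree bounds (lo, hi): at each node, require lo < value < hi,
then recurse left with hi=value and right with lo=value.
Preorder trace (stopping at first violation):
  at node 21 with bounds (-inf, +inf): OK
  at node 28 with bounds (-inf, 21): VIOLATION
Node 28 violates its bound: not (-inf < 28 < 21).
Result: Not a valid BST


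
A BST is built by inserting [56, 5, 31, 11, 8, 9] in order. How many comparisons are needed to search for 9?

Search path for 9: 56 -> 5 -> 31 -> 11 -> 8 -> 9
Found: True
Comparisons: 6
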